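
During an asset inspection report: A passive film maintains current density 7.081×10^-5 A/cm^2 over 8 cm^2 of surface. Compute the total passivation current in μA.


I = i_pass * A, then convert A → μA (×10^6)
I = 7.081×10^-5 * 8 * 10^6 = 566.48 μA

566.48 μA


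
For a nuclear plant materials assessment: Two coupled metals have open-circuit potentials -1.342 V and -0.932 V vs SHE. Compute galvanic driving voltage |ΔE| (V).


Driving voltage is the absolute potential difference.
|ΔE| = |-1.342 − (-0.932)| = 0.41 V

0.41 V


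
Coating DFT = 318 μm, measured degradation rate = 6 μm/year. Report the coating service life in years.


Service life = thickness / degradation rate
Life = 318 / 6 = 53.0 years

53.0 years


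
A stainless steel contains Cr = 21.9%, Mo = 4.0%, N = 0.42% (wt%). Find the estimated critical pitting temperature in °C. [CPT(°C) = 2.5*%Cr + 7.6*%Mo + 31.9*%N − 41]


Apply the ASTM G48 empirical CPT estimate: CPT(°C) = 2.5*%Cr + 7.6*%Mo + 31.9*%N − 41
2.5*21.9 = 54.75; 7.6*4.0 = 30.4; 31.9*0.42 = 13.398
CPT = 54.75 + 30.4 + 13.398 − 41 = 57.548 °C
Rounded to 0.1 °C: CPT ≈ 57.5 °C

57.5 °C


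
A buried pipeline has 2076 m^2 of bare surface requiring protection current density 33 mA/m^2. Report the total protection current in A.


I = area * current density, then convert mA → A (÷1000)
I = 2076 * 33 / 1000 = 68.51 A

68.51 A


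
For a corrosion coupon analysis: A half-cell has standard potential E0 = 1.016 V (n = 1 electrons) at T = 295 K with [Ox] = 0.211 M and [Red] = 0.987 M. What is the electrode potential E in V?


Apply the Nernst equation: E = E0 + (RT/nF)*ln([Ox]/[Red])
Step 1: RT/nF = 8.314*295/(1*96485) = 0.02541981 V
Step 2: [Ox]/[Red] = 0.211/0.987 = 0.213779
Step 3: ln(0.213779) = -1.542813
Step 4: correction = 0.02541981 * -1.542813 = -0.0392 V
E = 1.016 + -0.0392 = 0.9768 V

0.9768 V


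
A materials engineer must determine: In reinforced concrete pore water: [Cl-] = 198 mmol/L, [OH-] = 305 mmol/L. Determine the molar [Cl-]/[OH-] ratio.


Threshold parameter = [Cl-] / [OH-] (molar basis; both in mmol/L, so units cancel)
Ratio = 198 / 305 = 0.65

0.65


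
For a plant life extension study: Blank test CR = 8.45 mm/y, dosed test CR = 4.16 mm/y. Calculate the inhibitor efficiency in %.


Apply the inhibitor-efficiency definition: IE = (CR_blank − CR_inh)/CR_blank × 100
IE = (8.45 − 4.16) / 8.45 × 100
IE = 4.29 / 8.45 × 100 = 50.8 %

50.8 %


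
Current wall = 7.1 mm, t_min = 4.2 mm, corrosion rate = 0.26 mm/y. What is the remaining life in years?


Apply the remaining-life relation: RL = (t_current − t_min) / CR
RL = (7.1 − 4.2) / 0.26 = 2.9 / 0.26 = 11.2 years

11.2 years


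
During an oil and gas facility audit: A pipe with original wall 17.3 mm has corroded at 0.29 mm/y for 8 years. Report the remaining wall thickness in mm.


Remaining wall = original − CR × time
t = 17.3 − 0.29*8 = 17.3 − 2.32 = 14.98 mm

14.98 mm


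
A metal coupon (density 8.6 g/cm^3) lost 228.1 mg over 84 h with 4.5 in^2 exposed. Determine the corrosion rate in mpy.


Apply the mpy weight-loss relation: CR = 534 * W / (D * A * T)
Numerator: 534 * 228.1 = 121805.4
Denominator: 8.6 * 4.5 * 84 = 3250.8
CR = 121805.4 / 3250.8 = 37.46936 mpy

37.46936 mpy


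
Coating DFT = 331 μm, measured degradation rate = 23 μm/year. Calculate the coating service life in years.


Service life = thickness / degradation rate
Life = 331 / 23 = 14.4 years

14.4 years


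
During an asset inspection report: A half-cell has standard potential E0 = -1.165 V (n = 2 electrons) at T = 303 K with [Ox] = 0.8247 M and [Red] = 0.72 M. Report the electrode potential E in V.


Apply the Nernst equation: E = E0 + (RT/nF)*ln([Ox]/[Red])
Step 1: RT/nF = 8.314*303/(2*96485) = 0.01305458 V
Step 2: [Ox]/[Red] = 0.8247/0.72 = 1.145417
Step 3: ln(1.145417) = 0.135769
Step 4: correction = 0.01305458 * 0.135769 = 0.002 V
E = -1.165 + 0.002 = -1.163 V

-1.163 V


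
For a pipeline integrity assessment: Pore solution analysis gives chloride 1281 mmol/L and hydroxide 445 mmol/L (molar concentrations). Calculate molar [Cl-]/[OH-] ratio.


Threshold parameter = [Cl-] / [OH-] (molar basis; both in mmol/L, so units cancel)
Ratio = 1281 / 445 = 2.88

2.88


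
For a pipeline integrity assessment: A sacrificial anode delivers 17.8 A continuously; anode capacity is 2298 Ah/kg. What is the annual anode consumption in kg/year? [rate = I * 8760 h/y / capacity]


Annual consumption = current * hours per year / capacity
Rate = 17.8 * 8760 / 2298 = 67.9 kg/year

67.9 kg/year


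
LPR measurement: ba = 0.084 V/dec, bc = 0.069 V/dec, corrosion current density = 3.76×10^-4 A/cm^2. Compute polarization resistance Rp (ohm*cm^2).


Apply the Stern-Geary equation: Rp = ba*bc / (2.303*icorr*(ba+bc))
ba*bc = 0.084*0.069 = 0.005796
ba+bc = 0.153; 2.303*icorr*(ba+bc) = 2.303*3.76×10^-4*0.153 = 1.3248698×10^-4
Rp = 0.005796 / 1.3248698×10^-4 = 43.75 ohm*cm^2

43.75 ohm*cm^2


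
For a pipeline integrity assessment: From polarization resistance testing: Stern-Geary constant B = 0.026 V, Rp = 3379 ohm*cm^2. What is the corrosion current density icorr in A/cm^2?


Apply the Stern-Geary relation: icorr = B / Rp
icorr = 0.026 / 3379 = 7.695×10^-6 A/cm^2

7.695×10^-6 A/cm^2


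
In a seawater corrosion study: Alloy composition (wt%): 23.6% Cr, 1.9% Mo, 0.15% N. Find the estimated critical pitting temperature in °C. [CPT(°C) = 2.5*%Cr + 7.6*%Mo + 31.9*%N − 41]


Apply the ASTM G48 empirical CPT estimate: CPT(°C) = 2.5*%Cr + 7.6*%Mo + 31.9*%N − 41
2.5*23.6 = 59; 7.6*1.9 = 14.44; 31.9*0.15 = 4.785
CPT = 59 + 14.44 + 4.785 − 41 = 37.225 °C
Rounded to 0.1 °C: CPT ≈ 37.2 °C

37.2 °C


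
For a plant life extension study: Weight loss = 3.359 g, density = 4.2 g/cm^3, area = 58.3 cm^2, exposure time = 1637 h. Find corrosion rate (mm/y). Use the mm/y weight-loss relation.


Apply the mm/y weight-loss relation: CR = 87600 * W / (D * A * T)
Numerator: 87600 * 3.359 = 294248.4
Denominator: 4.2 * 58.3 * 1637 = 400835.82
CR = 294248.4 / 400835.82 = 0.7341 mm/y

0.7341 mm/y


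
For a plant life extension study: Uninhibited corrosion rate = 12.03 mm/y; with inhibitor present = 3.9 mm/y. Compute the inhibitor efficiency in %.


Apply the inhibitor-efficiency definition: IE = (CR_blank − CR_inh)/CR_blank × 100
IE = (12.03 − 3.9) / 12.03 × 100
IE = 8.13 / 12.03 × 100 = 67.6 %

67.6 %


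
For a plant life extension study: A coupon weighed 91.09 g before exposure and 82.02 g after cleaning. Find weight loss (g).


Weight loss = initial − final
WL = 91.09 − 82.02 = 9.07 g

9.07 g


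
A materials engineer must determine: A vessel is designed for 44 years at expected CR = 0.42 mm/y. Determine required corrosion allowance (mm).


Corrosion allowance = CR × design life
CA = 0.42 * 44 = 18.48 mm

18.48 mm


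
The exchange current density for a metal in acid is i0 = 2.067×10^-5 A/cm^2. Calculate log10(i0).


i0 = 2.067×10^-5 A/cm^2
log10(i0) = -4.685

-4.685


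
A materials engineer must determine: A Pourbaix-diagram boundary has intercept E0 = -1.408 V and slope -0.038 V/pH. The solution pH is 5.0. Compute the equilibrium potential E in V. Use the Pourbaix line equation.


Apply the Pourbaix line equation: E = E0 + slope*pH
E = -1.408 + (-0.038)*5.0 = -1.408 + (-0.19) = -1.598 V
Rounded to 3 decimal places: E = -1.598 V

-1.598 V


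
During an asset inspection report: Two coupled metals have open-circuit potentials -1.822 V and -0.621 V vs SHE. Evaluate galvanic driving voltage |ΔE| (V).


Driving voltage is the absolute potential difference.
|ΔE| = |-1.822 − (-0.621)| = 1.201 V

1.201 V


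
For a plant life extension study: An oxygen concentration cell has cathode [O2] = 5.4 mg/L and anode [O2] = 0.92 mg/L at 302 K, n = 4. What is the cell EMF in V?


Apply the Nernst concentration-cell relation: E = (RT/nF)*ln(C_cathode/C_anode)
RT/nF = 8.314*302/(4*96485) = 0.00650575 V
ln(5.4/0.92) = 1.76978
E = 0.00650575 * 1.76978 = 0.01151 V

0.01151 V


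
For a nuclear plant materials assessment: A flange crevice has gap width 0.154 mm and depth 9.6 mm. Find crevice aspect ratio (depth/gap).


Aspect ratio = depth / gap
Ratio = 9.6 / 0.154 = 62.3

62.3


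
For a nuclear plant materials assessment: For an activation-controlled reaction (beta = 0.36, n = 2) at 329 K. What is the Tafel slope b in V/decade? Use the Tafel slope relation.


Apply the Tafel slope relation: b = 2.303*R*T/(beta*n*F)
Numerator: 2.303 * 8.314 * 329 = 6299.41
Denominator: 0.36 * 2 * 96485 = 69469.2
b = 6299.41 / 69469.2 = 0.0907 V/decade

0.0907 V/decade


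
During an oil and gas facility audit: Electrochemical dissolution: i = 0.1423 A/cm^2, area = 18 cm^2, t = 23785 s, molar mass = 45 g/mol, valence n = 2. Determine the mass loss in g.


Apply Faraday's law: m = i*A*t*M / (n*F)
Total charge passed Q = i*A*t = 0.1423*18*23785 = 60922.899 C
m = Q*M/(n*F) = 60922.899*45/(2*96485) = 14.207 g

14.207 g


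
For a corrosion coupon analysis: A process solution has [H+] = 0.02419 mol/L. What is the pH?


pH = −log10[H+]
pH = −log10(0.02419) = 1.62

1.62


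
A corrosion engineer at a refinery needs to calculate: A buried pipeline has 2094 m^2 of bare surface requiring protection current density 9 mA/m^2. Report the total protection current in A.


I = area * current density, then convert mA → A (÷1000)
I = 2094 * 9 / 1000 = 18.85 A

18.85 A


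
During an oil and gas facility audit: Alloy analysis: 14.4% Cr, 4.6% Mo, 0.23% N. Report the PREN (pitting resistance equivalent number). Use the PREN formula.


Apply the PREN formula: PREN = Cr + 3.3*Mo + 16*N
PREN = 14.4 + 3.3*4.6 + 16*0.23
PREN = 14.4 + 15.18 + 3.68 = 33.26

33.26


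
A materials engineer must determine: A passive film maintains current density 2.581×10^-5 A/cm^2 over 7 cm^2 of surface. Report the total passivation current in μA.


I = i_pass * A, then convert A → μA (×10^6)
I = 2.581×10^-5 * 7 * 10^6 = 180.67 μA

180.67 μA


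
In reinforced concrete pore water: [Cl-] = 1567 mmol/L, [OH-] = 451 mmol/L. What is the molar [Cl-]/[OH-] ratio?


Threshold parameter = [Cl-] / [OH-] (molar basis; both in mmol/L, so units cancel)
Ratio = 1567 / 451 = 3.47

3.47


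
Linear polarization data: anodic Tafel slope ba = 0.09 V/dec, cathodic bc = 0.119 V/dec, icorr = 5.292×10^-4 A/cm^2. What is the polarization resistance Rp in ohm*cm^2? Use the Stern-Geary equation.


Apply the Stern-Geary equation: Rp = ba*bc / (2.303*icorr*(ba+bc))
ba*bc = 0.09*0.119 = 0.01071
ba+bc = 0.209; 2.303*icorr*(ba+bc) = 2.303*5.292×10^-4*0.209 = 2.5471825×10^-4
Rp = 0.01071 / 2.5471825×10^-4 = 42.0 ohm*cm^2

42.0 ohm*cm^2


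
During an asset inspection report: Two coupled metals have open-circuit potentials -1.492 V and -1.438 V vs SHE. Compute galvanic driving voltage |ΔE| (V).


Driving voltage is the absolute potential difference.
|ΔE| = |-1.492 − (-1.438)| = 0.054 V

0.054 V


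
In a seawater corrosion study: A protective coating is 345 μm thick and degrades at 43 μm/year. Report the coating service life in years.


Service life = thickness / degradation rate
Life = 345 / 43 = 8.0 years

8.0 years


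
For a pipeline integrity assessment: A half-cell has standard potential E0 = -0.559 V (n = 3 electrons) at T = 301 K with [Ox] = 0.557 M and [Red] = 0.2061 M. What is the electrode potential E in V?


Apply the Nernst equation: E = E0 + (RT/nF)*ln([Ox]/[Red])
Step 1: RT/nF = 8.314*301/(3*96485) = 0.00864561 V
Step 2: [Ox]/[Red] = 0.557/0.2061 = 2.702572
Step 3: ln(2.702572) = 0.994204
Step 4: correction = 0.00864561 * 0.994204 = 0.0086 V
E = -0.559 + 0.0086 = -0.5504 V

-0.5504 V


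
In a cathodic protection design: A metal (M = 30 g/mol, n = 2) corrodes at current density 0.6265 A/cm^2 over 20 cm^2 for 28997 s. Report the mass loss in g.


Apply Faraday's law: m = i*A*t*M / (n*F)
Total charge passed Q = i*A*t = 0.6265*20*28997 = 363332.41 C
m = Q*M/(n*F) = 363332.41*30/(2*96485) = 56.48532 g

56.48532 g


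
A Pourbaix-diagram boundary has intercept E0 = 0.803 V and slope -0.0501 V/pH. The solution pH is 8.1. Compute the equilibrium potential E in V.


Apply the Pourbaix line equation: E = E0 + slope*pH
E = 0.803 + (-0.0501)*8.1 = 0.803 + (-0.40581) = 0.39719 V
Rounded to 4 decimal places: E = 0.3972 V

0.3972 V


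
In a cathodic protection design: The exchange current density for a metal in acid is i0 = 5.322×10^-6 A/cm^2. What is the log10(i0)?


i0 = 5.322×10^-6 A/cm^2
log10(i0) = -5.274

-5.274


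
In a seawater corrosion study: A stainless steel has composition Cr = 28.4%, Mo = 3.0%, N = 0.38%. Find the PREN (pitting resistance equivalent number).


Apply the PREN formula: PREN = Cr + 3.3*Mo + 16*N
PREN = 28.4 + 3.3*3.0 + 16*0.38
PREN = 28.4 + 9.9 + 6.08 = 44.38

44.38


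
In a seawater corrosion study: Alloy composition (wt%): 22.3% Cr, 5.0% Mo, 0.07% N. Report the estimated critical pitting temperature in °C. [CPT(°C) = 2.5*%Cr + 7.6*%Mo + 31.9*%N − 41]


Apply the ASTM G48 empirical CPT estimate: CPT(°C) = 2.5*%Cr + 7.6*%Mo + 31.9*%N − 41
2.5*22.3 = 55.75; 7.6*5.0 = 38; 31.9*0.07 = 2.233
CPT = 55.75 + 38 + 2.233 − 41 = 54.983 °C
Rounded to 0.1 °C: CPT ≈ 55.0 °C

55.0 °C


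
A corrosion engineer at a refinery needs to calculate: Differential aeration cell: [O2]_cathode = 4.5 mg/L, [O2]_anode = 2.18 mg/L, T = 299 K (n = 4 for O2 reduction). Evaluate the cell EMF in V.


Apply the Nernst concentration-cell relation: E = (RT/nF)*ln(C_cathode/C_anode)
RT/nF = 8.314*299/(4*96485) = 0.00644112 V
ln(4.5/2.18) = 0.72475
E = 0.00644112 * 0.72475 = 0.00467 V

0.00467 V


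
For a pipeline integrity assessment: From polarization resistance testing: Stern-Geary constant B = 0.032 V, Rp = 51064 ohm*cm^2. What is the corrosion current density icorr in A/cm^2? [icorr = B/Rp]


Apply the Stern-Geary relation: icorr = B / Rp
icorr = 0.032 / 51064 = 6.267×10^-7 A/cm^2

6.267×10^-7 A/cm^2


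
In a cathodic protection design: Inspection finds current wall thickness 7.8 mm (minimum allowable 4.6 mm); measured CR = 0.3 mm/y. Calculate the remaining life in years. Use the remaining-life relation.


Apply the remaining-life relation: RL = (t_current − t_min) / CR
RL = (7.8 − 4.6) / 0.3 = 3.2 / 0.3 = 10.7 years

10.7 years


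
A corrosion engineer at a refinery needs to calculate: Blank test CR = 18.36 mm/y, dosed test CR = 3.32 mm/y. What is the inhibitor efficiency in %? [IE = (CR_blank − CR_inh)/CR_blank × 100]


Apply the inhibitor-efficiency definition: IE = (CR_blank − CR_inh)/CR_blank × 100
IE = (18.36 − 3.32) / 18.36 × 100
IE = 15.04 / 18.36 × 100 = 81.9 %

81.9 %


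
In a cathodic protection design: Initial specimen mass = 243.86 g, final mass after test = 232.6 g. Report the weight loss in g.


Weight loss = initial − final
WL = 243.86 − 232.6 = 11.26 g

11.26 g


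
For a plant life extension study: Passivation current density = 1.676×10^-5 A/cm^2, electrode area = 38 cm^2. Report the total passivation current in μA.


I = i_pass * A, then convert A → μA (×10^6)
I = 1.676×10^-5 * 38 * 10^6 = 636.88 μA

636.88 μA


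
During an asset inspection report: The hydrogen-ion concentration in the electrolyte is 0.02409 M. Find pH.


pH = −log10[H+]
pH = −log10(0.02409) = 1.62

1.62


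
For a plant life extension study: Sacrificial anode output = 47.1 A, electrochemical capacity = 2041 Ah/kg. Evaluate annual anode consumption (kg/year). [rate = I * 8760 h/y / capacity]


Annual consumption = current * hours per year / capacity
Rate = 47.1 * 8760 / 2041 = 202.2 kg/year

202.2 kg/year


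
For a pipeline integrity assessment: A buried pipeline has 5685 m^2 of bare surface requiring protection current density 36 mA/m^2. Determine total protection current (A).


I = area * current density, then convert mA → A (÷1000)
I = 5685 * 36 / 1000 = 204.66 A

204.66 A


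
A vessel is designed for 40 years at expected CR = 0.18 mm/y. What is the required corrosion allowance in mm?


Corrosion allowance = CR × design life
CA = 0.18 * 40 = 7.2 mm

7.2 mm


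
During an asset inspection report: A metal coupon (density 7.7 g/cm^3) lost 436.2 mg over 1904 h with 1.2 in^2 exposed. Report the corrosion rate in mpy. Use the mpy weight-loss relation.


Apply the mpy weight-loss relation: CR = 534 * W / (D * A * T)
Numerator: 534 * 436.2 = 232930.8
Denominator: 7.7 * 1.2 * 1904 = 17592.96
CR = 232930.8 / 17592.96 = 13.24 mpy

13.24 mpy


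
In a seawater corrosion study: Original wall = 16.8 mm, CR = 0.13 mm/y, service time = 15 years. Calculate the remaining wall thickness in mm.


Remaining wall = original − CR × time
t = 16.8 − 0.13*15 = 16.8 − 1.95 = 14.85 mm

14.85 mm


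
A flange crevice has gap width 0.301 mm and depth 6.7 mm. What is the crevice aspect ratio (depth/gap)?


Aspect ratio = depth / gap
Ratio = 6.7 / 0.301 = 22.3

22.3


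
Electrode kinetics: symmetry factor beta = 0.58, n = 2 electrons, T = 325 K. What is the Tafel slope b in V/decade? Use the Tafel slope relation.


Apply the Tafel slope relation: b = 2.303*R*T/(beta*n*F)
Numerator: 2.303 * 8.314 * 325 = 6222.82
Denominator: 0.58 * 2 * 96485 = 111922.6
b = 6222.82 / 111922.6 = 0.056 V/decade

0.056 V/decade


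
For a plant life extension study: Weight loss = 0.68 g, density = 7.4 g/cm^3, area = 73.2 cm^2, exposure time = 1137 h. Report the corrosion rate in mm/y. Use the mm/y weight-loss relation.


Apply the mm/y weight-loss relation: CR = 87600 * W / (D * A * T)
Numerator: 87600 * 0.68 = 59568.0
Denominator: 7.4 * 73.2 * 1137 = 615890.16
CR = 59568.0 / 615890.16 = 0.09672 mm/y

0.09672 mm/y


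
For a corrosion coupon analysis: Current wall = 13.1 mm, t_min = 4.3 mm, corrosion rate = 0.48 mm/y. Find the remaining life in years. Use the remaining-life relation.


Apply the remaining-life relation: RL = (t_current − t_min) / CR
RL = (13.1 − 4.3) / 0.48 = 8.8 / 0.48 = 18.3 years

18.3 years


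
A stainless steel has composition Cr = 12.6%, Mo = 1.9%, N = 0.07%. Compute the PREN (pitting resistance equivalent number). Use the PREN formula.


Apply the PREN formula: PREN = Cr + 3.3*Mo + 16*N
PREN = 12.6 + 3.3*1.9 + 16*0.07
PREN = 12.6 + 6.27 + 1.12 = 19.99

19.99


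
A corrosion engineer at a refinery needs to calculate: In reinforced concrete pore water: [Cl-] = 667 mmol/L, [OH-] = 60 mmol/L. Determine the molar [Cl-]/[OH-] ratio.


Threshold parameter = [Cl-] / [OH-] (molar basis; both in mmol/L, so units cancel)
Ratio = 667 / 60 = 11.12

11.12


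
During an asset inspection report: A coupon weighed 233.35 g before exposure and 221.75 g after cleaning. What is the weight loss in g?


Weight loss = initial − final
WL = 233.35 − 221.75 = 11.6 g

11.6 g


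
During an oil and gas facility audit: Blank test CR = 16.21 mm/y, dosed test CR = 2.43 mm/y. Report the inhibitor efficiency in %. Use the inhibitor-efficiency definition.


Apply the inhibitor-efficiency definition: IE = (CR_blank − CR_inh)/CR_blank × 100
IE = (16.21 − 2.43) / 16.21 × 100
IE = 13.78 / 16.21 × 100 = 85.0 %

85.0 %


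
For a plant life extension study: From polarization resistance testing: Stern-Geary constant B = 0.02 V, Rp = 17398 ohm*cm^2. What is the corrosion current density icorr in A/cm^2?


Apply the Stern-Geary relation: icorr = B / Rp
icorr = 0.02 / 17398 = 1.15×10^-6 A/cm^2

1.15×10^-6 A/cm^2


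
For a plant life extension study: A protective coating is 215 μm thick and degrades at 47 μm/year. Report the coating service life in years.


Service life = thickness / degradation rate
Life = 215 / 47 = 4.6 years

4.6 years


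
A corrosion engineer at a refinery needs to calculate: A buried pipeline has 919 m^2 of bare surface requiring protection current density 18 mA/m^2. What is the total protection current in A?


I = area * current density, then convert mA → A (÷1000)
I = 919 * 18 / 1000 = 16.54 A

16.54 A


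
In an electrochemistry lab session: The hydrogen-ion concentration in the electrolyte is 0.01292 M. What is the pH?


pH = −log10[H+]
pH = −log10(0.01292) = 1.89

1.89


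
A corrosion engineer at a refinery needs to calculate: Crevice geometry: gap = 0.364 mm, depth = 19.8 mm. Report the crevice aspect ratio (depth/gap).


Aspect ratio = depth / gap
Ratio = 19.8 / 0.364 = 54.4

54.4


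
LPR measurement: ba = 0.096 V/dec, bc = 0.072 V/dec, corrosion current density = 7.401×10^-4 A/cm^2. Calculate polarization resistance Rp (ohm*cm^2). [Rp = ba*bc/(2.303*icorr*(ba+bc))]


Apply the Stern-Geary equation: Rp = ba*bc / (2.303*icorr*(ba+bc))
ba*bc = 0.096*0.072 = 0.006912
ba+bc = 0.168; 2.303*icorr*(ba+bc) = 2.303*7.401×10^-4*0.168 = 2.8634765×10^-4
Rp = 0.006912 / 2.8634765×10^-4 = 24.1 ohm*cm^2

24.1 ohm*cm^2


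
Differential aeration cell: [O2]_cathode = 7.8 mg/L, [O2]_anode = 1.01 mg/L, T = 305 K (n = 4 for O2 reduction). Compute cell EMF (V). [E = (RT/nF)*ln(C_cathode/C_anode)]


Apply the Nernst concentration-cell relation: E = (RT/nF)*ln(C_cathode/C_anode)
RT/nF = 8.314*305/(4*96485) = 0.00657037 V
ln(7.8/1.01) = 2.04417
E = 0.00657037 * 2.04417 = 0.01343 V

0.01343 V


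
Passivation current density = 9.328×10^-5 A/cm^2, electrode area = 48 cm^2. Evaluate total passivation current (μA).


I = i_pass * A, then convert A → μA (×10^6)
I = 9.328×10^-5 * 48 * 10^6 = 4477.44 μA

4477.44 μA


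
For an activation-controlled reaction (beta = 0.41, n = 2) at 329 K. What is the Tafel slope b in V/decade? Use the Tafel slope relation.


Apply the Tafel slope relation: b = 2.303*R*T/(beta*n*F)
Numerator: 2.303 * 8.314 * 329 = 6299.41
Denominator: 0.41 * 2 * 96485 = 79117.7
b = 6299.41 / 79117.7 = 0.0796 V/decade

0.0796 V/decade


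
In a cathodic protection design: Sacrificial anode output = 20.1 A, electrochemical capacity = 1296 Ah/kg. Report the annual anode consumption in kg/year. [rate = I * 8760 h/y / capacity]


Annual consumption = current * hours per year / capacity
Rate = 20.1 * 8760 / 1296 = 135.9 kg/year

135.9 kg/year


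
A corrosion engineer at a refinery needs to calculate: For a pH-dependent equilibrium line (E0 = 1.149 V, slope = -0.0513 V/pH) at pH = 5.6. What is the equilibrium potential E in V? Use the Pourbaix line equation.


Apply the Pourbaix line equation: E = E0 + slope*pH
E = 1.149 + (-0.0513)*5.6 = 1.149 + (-0.28728) = 0.86172 V
Rounded to 3 decimal places: E = 0.862 V

0.862 V


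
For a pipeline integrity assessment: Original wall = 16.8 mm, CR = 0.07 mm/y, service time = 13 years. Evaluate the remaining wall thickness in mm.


Remaining wall = original − CR × time
t = 16.8 − 0.07*13 = 16.8 − 0.91 = 15.89 mm

15.89 mm


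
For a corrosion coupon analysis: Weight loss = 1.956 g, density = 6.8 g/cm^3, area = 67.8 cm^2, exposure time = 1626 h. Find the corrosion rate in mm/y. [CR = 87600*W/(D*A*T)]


Apply the mm/y weight-loss relation: CR = 87600 * W / (D * A * T)
Numerator: 87600 * 1.956 = 171345.6
Denominator: 6.8 * 67.8 * 1626 = 749651.04
CR = 171345.6 / 749651.04 = 0.2286 mm/y

0.2286 mm/y


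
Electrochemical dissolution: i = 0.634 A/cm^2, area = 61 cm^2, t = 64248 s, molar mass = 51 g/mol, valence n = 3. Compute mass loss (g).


Apply Faraday's law: m = i*A*t*M / (n*F)
Total charge passed Q = i*A*t = 0.634*61*64248 = 2484727.152 C
m = Q*M/(n*F) = 2484727.152*51/(3*96485) = 437.792 g

437.792 g


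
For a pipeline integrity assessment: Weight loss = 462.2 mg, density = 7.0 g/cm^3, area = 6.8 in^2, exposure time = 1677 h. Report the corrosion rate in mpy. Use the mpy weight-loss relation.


Apply the mpy weight-loss relation: CR = 534 * W / (D * A * T)
Numerator: 534 * 462.2 = 246814.8
Denominator: 7.0 * 6.8 * 1677 = 79825.2
CR = 246814.8 / 79825.2 = 3.092 mpy

3.092 mpy


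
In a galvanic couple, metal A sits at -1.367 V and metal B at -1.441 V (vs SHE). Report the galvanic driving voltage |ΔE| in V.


Driving voltage is the absolute potential difference.
|ΔE| = |-1.367 − (-1.441)| = 0.074 V

0.074 V


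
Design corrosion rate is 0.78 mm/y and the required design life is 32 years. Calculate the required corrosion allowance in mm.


Corrosion allowance = CR × design life
CA = 0.78 * 32 = 24.96 mm

24.96 mm


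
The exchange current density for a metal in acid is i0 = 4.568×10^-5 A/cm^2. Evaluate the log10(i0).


i0 = 4.568×10^-5 A/cm^2
log10(i0) = -4.34

-4.34


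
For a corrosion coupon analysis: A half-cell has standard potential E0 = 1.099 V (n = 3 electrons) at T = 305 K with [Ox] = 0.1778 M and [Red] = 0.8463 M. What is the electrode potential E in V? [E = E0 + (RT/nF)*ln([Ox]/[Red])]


Apply the Nernst equation: E = E0 + (RT/nF)*ln([Ox]/[Red])
Step 1: RT/nF = 8.314*305/(3*96485) = 0.0087605 V
Step 2: [Ox]/[Red] = 0.1778/0.8463 = 0.210091
Step 3: ln(0.210091) = -1.560215
Step 4: correction = 0.0087605 * -1.560215 = -0.0137 V
E = 1.099 + -0.0137 = 1.0853 V

1.0853 V


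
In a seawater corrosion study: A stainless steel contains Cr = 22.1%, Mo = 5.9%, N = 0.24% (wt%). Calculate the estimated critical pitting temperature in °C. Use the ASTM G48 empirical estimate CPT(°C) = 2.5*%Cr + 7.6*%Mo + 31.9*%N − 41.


Apply the ASTM G48 empirical CPT estimate: CPT(°C) = 2.5*%Cr + 7.6*%Mo + 31.9*%N − 41
2.5*22.1 = 55.25; 7.6*5.9 = 44.84; 31.9*0.24 = 7.656
CPT = 55.25 + 44.84 + 7.656 − 41 = 66.746 °C
Rounded to 0.1 °C: CPT ≈ 66.7 °C

66.7 °C


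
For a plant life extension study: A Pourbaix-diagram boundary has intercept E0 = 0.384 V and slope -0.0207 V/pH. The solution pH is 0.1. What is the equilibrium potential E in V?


Apply the Pourbaix line equation: E = E0 + slope*pH
E = 0.384 + (-0.0207)*0.1 = 0.384 + (-0.00207) = 0.38193 V
Rounded to 4 decimal places: E = 0.3819 V

0.3819 V


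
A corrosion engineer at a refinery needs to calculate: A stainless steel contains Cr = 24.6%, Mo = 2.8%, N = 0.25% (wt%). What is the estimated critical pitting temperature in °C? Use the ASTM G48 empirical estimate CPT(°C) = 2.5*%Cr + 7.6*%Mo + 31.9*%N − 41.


Apply the ASTM G48 empirical CPT estimate: CPT(°C) = 2.5*%Cr + 7.6*%Mo + 31.9*%N − 41
2.5*24.6 = 61.5; 7.6*2.8 = 21.28; 31.9*0.25 = 7.975
CPT = 61.5 + 21.28 + 7.975 − 41 = 49.755 °C
Rounded to 0.1 °C: CPT ≈ 49.8 °C

49.8 °C


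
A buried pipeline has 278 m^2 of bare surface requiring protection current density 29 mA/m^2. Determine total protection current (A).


I = area * current density, then convert mA → A (÷1000)
I = 278 * 29 / 1000 = 8.06 A

8.06 A


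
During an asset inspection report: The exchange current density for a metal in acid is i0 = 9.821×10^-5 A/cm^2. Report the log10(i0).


i0 = 9.821×10^-5 A/cm^2
log10(i0) = -4.008

-4.008


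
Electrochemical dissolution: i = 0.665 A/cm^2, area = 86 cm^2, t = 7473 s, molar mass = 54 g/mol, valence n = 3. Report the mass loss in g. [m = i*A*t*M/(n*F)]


Apply Faraday's law: m = i*A*t*M / (n*F)
Total charge passed Q = i*A*t = 0.665*86*7473 = 427380.87 C
m = Q*M/(n*F) = 427380.87*54/(3*96485) = 79.7311 g

79.7311 g


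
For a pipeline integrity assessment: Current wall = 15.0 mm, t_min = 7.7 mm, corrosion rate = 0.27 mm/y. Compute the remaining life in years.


Apply the remaining-life relation: RL = (t_current − t_min) / CR
RL = (15.0 − 7.7) / 0.27 = 7.3 / 0.27 = 27.0 years

27.0 years


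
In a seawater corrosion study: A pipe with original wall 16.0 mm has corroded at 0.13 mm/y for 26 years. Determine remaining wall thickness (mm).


Remaining wall = original − CR × time
t = 16.0 − 0.13*26 = 16.0 − 3.38 = 12.62 mm

12.62 mm


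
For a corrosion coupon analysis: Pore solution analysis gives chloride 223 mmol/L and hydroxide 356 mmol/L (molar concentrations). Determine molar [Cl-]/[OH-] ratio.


Threshold parameter = [Cl-] / [OH-] (molar basis; both in mmol/L, so units cancel)
Ratio = 223 / 356 = 0.63

0.63


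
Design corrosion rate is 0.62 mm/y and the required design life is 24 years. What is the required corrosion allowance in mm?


Corrosion allowance = CR × design life
CA = 0.62 * 24 = 14.88 mm

14.88 mm


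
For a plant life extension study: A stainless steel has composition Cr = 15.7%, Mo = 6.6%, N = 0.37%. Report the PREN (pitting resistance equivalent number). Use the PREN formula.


Apply the PREN formula: PREN = Cr + 3.3*Mo + 16*N
PREN = 15.7 + 3.3*6.6 + 16*0.37
PREN = 15.7 + 21.78 + 5.92 = 43.4

43.4


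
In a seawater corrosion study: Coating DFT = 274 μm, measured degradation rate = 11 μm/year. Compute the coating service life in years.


Service life = thickness / degradation rate
Life = 274 / 11 = 24.9 years

24.9 years


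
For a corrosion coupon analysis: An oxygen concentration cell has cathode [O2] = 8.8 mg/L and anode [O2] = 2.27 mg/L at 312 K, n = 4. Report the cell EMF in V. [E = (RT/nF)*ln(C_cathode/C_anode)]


Apply the Nernst concentration-cell relation: E = (RT/nF)*ln(C_cathode/C_anode)
RT/nF = 8.314*312/(4*96485) = 0.00672117 V
ln(8.8/2.27) = 1.35497
E = 0.00672117 * 1.35497 = 0.00911 V

0.00911 V


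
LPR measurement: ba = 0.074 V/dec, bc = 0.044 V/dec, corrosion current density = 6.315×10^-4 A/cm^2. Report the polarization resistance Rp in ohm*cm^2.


Apply the Stern-Geary equation: Rp = ba*bc / (2.303*icorr*(ba+bc))
ba*bc = 0.074*0.044 = 0.003256
ba+bc = 0.118; 2.303*icorr*(ba+bc) = 2.303*6.315×10^-4*0.118 = 1.7161265×10^-4
Rp = 0.003256 / 1.7161265×10^-4 = 18.97 ohm*cm^2

18.97 ohm*cm^2


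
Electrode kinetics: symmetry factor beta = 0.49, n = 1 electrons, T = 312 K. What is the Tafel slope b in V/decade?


Apply the Tafel slope relation: b = 2.303*R*T/(beta*n*F)
Numerator: 2.303 * 8.314 * 312 = 5973.91
Denominator: 0.49 * 1 * 96485 = 47277.65
b = 5973.91 / 47277.65 = 0.1264 V/decade

0.1264 V/decade


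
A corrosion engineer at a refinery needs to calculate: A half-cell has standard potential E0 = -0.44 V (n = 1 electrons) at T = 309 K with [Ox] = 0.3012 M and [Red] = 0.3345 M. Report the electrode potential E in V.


Apply the Nernst equation: E = E0 + (RT/nF)*ln([Ox]/[Red])
Step 1: RT/nF = 8.314*309/(1*96485) = 0.02662617 V
Step 2: [Ox]/[Red] = 0.3012/0.3345 = 0.900448
Step 3: ln(0.900448) = -0.104863
Step 4: correction = 0.02662617 * -0.104863 = -0.0028 V
E = -0.44 + -0.0028 = -0.4428 V

-0.4428 V


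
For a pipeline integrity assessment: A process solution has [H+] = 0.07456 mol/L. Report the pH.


pH = −log10[H+]
pH = −log10(0.07456) = 1.13

1.13


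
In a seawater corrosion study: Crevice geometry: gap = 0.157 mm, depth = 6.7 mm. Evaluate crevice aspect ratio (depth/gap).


Aspect ratio = depth / gap
Ratio = 6.7 / 0.157 = 42.7

42.7


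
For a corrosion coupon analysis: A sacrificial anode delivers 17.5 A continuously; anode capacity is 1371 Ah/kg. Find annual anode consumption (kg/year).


Annual consumption = current * hours per year / capacity
Rate = 17.5 * 8760 / 1371 = 111.8 kg/year

111.8 kg/year


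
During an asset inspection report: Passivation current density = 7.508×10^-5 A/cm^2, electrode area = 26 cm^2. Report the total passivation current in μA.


I = i_pass * A, then convert A → μA (×10^6)
I = 7.508×10^-5 * 26 * 10^6 = 1952.08 μA

1952.08 μA


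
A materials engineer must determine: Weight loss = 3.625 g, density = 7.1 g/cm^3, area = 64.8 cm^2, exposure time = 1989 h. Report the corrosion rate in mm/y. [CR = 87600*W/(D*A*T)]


Apply the mm/y weight-loss relation: CR = 87600 * W / (D * A * T)
Numerator: 87600 * 3.625 = 317550.0
Denominator: 7.1 * 64.8 * 1989 = 915099.12
CR = 317550.0 / 915099.12 = 0.347012 mm/y

0.347012 mm/y


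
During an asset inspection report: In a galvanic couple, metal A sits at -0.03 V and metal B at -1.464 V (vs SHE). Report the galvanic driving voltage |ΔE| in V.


Driving voltage is the absolute potential difference.
|ΔE| = |-0.03 − (-1.464)| = 1.434 V

1.434 V


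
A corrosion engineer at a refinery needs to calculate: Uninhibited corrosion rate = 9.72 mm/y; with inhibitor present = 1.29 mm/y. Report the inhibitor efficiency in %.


Apply the inhibitor-efficiency definition: IE = (CR_blank − CR_inh)/CR_blank × 100
IE = (9.72 − 1.29) / 9.72 × 100
IE = 8.43 / 9.72 × 100 = 86.7 %

86.7 %


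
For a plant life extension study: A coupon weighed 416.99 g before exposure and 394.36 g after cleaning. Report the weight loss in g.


Weight loss = initial − final
WL = 416.99 − 394.36 = 22.63 g

22.63 g


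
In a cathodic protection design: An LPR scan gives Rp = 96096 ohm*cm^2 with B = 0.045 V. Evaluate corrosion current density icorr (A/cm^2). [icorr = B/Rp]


Apply the Stern-Geary relation: icorr = B / Rp
icorr = 0.045 / 96096 = 4.683×10^-7 A/cm^2

4.683×10^-7 A/cm^2


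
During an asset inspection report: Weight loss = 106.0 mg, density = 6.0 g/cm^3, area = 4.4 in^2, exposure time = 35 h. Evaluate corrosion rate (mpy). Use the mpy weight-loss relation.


Apply the mpy weight-loss relation: CR = 534 * W / (D * A * T)
Numerator: 534 * 106.0 = 56604.0
Denominator: 6.0 * 4.4 * 35 = 924.0
CR = 56604.0 / 924.0 = 61.2597 mpy

61.2597 mpy


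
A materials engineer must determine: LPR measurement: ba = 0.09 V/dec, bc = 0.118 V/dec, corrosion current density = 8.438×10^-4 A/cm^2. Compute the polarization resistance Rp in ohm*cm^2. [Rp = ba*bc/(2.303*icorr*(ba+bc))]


Apply the Stern-Geary equation: Rp = ba*bc / (2.303*icorr*(ba+bc))
ba*bc = 0.09*0.118 = 0.01062
ba+bc = 0.208; 2.303*icorr*(ba+bc) = 2.303*8.438×10^-4*0.208 = 4.0420045×10^-4
Rp = 0.01062 / 4.0420045×10^-4 = 26.27 ohm*cm^2

26.27 ohm*cm^2


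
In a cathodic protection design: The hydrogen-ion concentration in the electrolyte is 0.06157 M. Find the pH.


pH = −log10[H+]
pH = −log10(0.06157) = 1.21

1.21


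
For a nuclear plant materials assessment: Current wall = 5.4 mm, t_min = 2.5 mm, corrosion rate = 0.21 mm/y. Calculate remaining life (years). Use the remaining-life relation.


Apply the remaining-life relation: RL = (t_current − t_min) / CR
RL = (5.4 − 2.5) / 0.21 = 2.9 / 0.21 = 13.8 years

13.8 years


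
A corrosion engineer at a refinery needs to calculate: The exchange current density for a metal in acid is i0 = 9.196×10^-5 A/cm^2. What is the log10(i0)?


i0 = 9.196×10^-5 A/cm^2
log10(i0) = -4.036

-4.036


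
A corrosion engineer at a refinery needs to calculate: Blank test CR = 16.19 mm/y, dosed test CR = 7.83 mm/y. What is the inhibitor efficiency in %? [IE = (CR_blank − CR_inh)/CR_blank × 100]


Apply the inhibitor-efficiency definition: IE = (CR_blank − CR_inh)/CR_blank × 100
IE = (16.19 − 7.83) / 16.19 × 100
IE = 8.36 / 16.19 × 100 = 51.6 %

51.6 %


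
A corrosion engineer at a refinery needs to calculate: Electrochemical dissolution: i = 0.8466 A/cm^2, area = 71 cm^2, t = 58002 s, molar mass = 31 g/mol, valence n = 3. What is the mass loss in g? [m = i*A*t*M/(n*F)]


Apply Faraday's law: m = i*A*t*M / (n*F)
Total charge passed Q = i*A*t = 0.8466*71*58002 = 3486419.0172 C
m = Q*M/(n*F) = 3486419.0172*31/(3*96485) = 373.388 g

373.388 g


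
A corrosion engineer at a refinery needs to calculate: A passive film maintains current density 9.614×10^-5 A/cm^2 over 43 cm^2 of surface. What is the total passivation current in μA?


I = i_pass * A, then convert A → μA (×10^6)
I = 9.614×10^-5 * 43 * 10^6 = 4134.02 μA

4134.02 μA


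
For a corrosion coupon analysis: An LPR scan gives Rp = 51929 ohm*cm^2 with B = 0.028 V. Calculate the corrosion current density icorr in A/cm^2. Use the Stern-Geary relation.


Apply the Stern-Geary relation: icorr = B / Rp
icorr = 0.028 / 51929 = 5.392×10^-7 A/cm^2

5.392×10^-7 A/cm^2


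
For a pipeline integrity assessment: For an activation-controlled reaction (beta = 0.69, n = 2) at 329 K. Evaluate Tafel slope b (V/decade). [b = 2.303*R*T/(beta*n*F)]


Apply the Tafel slope relation: b = 2.303*R*T/(beta*n*F)
Numerator: 2.303 * 8.314 * 329 = 6299.41
Denominator: 0.69 * 2 * 96485 = 133149.3
b = 6299.41 / 133149.3 = 0.047 V/decade

0.047 V/decade


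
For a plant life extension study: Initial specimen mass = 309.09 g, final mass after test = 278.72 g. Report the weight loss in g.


Weight loss = initial − final
WL = 309.09 − 278.72 = 30.37 g

30.37 g


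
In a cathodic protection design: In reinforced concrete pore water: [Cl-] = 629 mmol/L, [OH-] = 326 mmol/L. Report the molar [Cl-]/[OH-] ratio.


Threshold parameter = [Cl-] / [OH-] (molar basis; both in mmol/L, so units cancel)
Ratio = 629 / 326 = 1.93

1.93


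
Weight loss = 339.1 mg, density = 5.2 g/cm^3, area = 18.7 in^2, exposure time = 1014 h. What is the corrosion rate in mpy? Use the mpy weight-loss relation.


Apply the mpy weight-loss relation: CR = 534 * W / (D * A * T)
Numerator: 534 * 339.1 = 181079.4
Denominator: 5.2 * 18.7 * 1014 = 98601.36
CR = 181079.4 / 98601.36 = 1.8365 mpy

1.8365 mpy


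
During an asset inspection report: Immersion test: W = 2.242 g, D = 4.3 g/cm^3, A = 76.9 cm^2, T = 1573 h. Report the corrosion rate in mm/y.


Apply the mm/y weight-loss relation: CR = 87600 * W / (D * A * T)
Numerator: 87600 * 2.242 = 196399.2
Denominator: 4.3 * 76.9 * 1573 = 520143.91
CR = 196399.2 / 520143.91 = 0.37759 mm/y

0.37759 mm/y


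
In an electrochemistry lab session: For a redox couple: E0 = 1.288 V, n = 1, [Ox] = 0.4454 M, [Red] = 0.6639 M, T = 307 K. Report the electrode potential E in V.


Apply the Nernst equation: E = E0 + (RT/nF)*ln([Ox]/[Red])
Step 1: RT/nF = 8.314*307/(1*96485) = 0.02645383 V
Step 2: [Ox]/[Red] = 0.4454/0.6639 = 0.670884
Step 3: ln(0.670884) = -0.399159
Step 4: correction = 0.02645383 * -0.399159 = -0.0106 V
E = 1.288 + -0.0106 = 1.2774 V

1.2774 V


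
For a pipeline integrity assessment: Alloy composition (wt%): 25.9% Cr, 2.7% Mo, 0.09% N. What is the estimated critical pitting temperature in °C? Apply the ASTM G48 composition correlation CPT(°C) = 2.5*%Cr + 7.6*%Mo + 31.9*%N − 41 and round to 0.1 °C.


Apply the ASTM G48 empirical CPT estimate: CPT(°C) = 2.5*%Cr + 7.6*%Mo + 31.9*%N − 41
2.5*25.9 = 64.75; 7.6*2.7 = 20.52; 31.9*0.09 = 2.871
CPT = 64.75 + 20.52 + 2.871 − 41 = 47.141 °C
Rounded to 0.1 °C: CPT ≈ 47.1 °C

47.1 °C


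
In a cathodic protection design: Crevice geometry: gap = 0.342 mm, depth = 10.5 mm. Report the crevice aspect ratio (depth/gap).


Aspect ratio = depth / gap
Ratio = 10.5 / 0.342 = 30.7

30.7


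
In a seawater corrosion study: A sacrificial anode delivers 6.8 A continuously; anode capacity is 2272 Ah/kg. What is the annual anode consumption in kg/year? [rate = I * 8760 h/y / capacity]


Annual consumption = current * hours per year / capacity
Rate = 6.8 * 8760 / 2272 = 26.2 kg/year

26.2 kg/year


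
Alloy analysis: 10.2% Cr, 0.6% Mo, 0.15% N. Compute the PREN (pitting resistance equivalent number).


Apply the PREN formula: PREN = Cr + 3.3*Mo + 16*N
PREN = 10.2 + 3.3*0.6 + 16*0.15
PREN = 10.2 + 1.98 + 2.4 = 14.58

14.58


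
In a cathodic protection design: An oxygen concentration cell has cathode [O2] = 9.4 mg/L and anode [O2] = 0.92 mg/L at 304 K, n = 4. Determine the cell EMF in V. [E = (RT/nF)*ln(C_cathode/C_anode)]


Apply the Nernst concentration-cell relation: E = (RT/nF)*ln(C_cathode/C_anode)
RT/nF = 8.314*304/(4*96485) = 0.00654883 V
ln(9.4/0.92) = 2.32409
E = 0.00654883 * 2.32409 = 0.01522 V

0.01522 V


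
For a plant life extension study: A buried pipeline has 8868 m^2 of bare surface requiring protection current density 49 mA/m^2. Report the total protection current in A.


I = area * current density, then convert mA → A (÷1000)
I = 8868 * 49 / 1000 = 434.53 A

434.53 A


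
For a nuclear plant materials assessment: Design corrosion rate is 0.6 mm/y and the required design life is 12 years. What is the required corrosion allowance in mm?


Corrosion allowance = CR × design life
CA = 0.6 * 12 = 7.2 mm

7.2 mm
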